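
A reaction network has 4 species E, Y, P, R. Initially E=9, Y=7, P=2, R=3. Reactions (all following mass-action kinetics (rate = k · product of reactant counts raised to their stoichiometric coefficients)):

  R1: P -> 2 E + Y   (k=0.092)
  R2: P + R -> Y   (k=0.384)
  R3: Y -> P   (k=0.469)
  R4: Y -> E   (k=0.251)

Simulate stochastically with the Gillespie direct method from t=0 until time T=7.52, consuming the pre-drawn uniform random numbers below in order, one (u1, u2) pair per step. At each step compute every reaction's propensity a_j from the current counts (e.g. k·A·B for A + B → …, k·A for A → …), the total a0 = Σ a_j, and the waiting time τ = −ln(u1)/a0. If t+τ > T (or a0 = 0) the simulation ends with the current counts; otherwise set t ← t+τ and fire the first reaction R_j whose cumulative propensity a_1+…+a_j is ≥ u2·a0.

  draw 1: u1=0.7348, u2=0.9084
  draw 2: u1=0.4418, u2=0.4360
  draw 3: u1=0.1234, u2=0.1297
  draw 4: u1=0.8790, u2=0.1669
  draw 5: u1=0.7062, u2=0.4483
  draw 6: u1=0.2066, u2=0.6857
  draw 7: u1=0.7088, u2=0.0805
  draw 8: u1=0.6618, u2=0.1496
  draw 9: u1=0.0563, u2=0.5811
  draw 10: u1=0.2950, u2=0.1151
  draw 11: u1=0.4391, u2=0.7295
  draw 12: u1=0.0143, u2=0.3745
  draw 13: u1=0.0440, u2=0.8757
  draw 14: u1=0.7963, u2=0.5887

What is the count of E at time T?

t=0.000: E=9 Y=7 P=2 R=3
Draw 1: a1=0.184, a2=2.304, a3=3.283, a4=1.757, a0=7.528; τ=−ln(0.7348)/7.528=0.041 → t=0.041; u2·a0=0.9084·7.528=6.838; a1+…+a3=5.771 < 6.838 ≤ a1+…+a4=7.528 → R4 fires; E=10 Y=6 P=2 R=3
Draw 2: a1=0.184, a2=2.304, a3=2.814, a4=1.506, a0=6.808; τ=−ln(0.4418)/6.808=0.120 → t=0.161; u2·a0=0.4360·6.808=2.968; a1+a2=2.488 < 2.968 ≤ a1+…+a3=5.302 → R3 fires; E=10 Y=5 P=3 R=3
Draw 3: a1=0.276, a2=3.456, a3=2.345, a4=1.255, a0=7.332; τ=−ln(0.1234)/7.332=0.285 → t=0.446; u2·a0=0.1297·7.332=0.951; a1=0.276 < 0.951 ≤ a1+a2=3.732 → R2 fires; E=10 Y=6 P=2 R=2
Draw 4: a1=0.184, a2=1.536, a3=2.814, a4=1.506, a0=6.040; τ=−ln(0.8790)/6.040=0.021 → t=0.468; u2·a0=0.1669·6.040=1.008; a1=0.184 < 1.008 ≤ a1+a2=1.720 → R2 fires; E=10 Y=7 P=1 R=1
Draw 5: a1=0.092, a2=0.384, a3=3.283, a4=1.757, a0=5.516; τ=−ln(0.7062)/5.516=0.063 → t=0.531; u2·a0=0.4483·5.516=2.473; a1+a2=0.476 < 2.473 ≤ a1+…+a3=3.759 → R3 fires; E=10 Y=6 P=2 R=1
Draw 6: a1=0.184, a2=0.768, a3=2.814, a4=1.506, a0=5.272; τ=−ln(0.2066)/5.272=0.299 → t=0.830; u2·a0=0.6857·5.272=3.615; a1+a2=0.952 < 3.615 ≤ a1+…+a3=3.766 → R3 fires; E=10 Y=5 P=3 R=1
Draw 7: a1=0.276, a2=1.152, a3=2.345, a4=1.255, a0=5.028; τ=−ln(0.7088)/5.028=0.068 → t=0.898; u2·a0=0.0805·5.028=0.405; a1=0.276 < 0.405 ≤ a1+a2=1.428 → R2 fires; E=10 Y=6 P=2 R=0
Draw 8: a1=0.184, a2=0.000, a3=2.814, a4=1.506, a0=4.504; τ=−ln(0.6618)/4.504=0.092 → t=0.990; u2·a0=0.1496·4.504=0.674; a1+a2=0.184 < 0.674 ≤ a1+…+a3=2.998 → R3 fires; E=10 Y=5 P=3 R=0
Draw 9: a1=0.276, a2=0.000, a3=2.345, a4=1.255, a0=3.876; τ=−ln(0.0563)/3.876=0.742 → t=1.732; u2·a0=0.5811·3.876=2.252; a1+a2=0.276 < 2.252 ≤ a1+…+a3=2.621 → R3 fires; E=10 Y=4 P=4 R=0
Draw 10: a1=0.368, a2=0.000, a3=1.876, a4=1.004, a0=3.248; τ=−ln(0.2950)/3.248=0.376 → t=2.108; u2·a0=0.1151·3.248=0.374; a1+a2=0.368 < 0.374 ≤ a1+…+a3=2.244 → R3 fires; E=10 Y=3 P=5 R=0
Draw 11: a1=0.460, a2=0.000, a3=1.407, a4=0.753, a0=2.620; τ=−ln(0.4391)/2.620=0.314 → t=2.422; u2·a0=0.7295·2.620=1.911; a1+…+a3=1.867 < 1.911 ≤ a1+…+a4=2.620 → R4 fires; E=11 Y=2 P=5 R=0
Draw 12: a1=0.460, a2=0.000, a3=0.938, a4=0.502, a0=1.900; τ=−ln(0.0143)/1.900=2.236 → t=4.658; u2·a0=0.3745·1.900=0.712; a1+a2=0.460 < 0.712 ≤ a1+…+a3=1.398 → R3 fires; E=11 Y=1 P=6 R=0
Draw 13: a1=0.552, a2=0.000, a3=0.469, a4=0.251, a0=1.272; τ=−ln(0.0440)/1.272=2.456 → t=7.113; u2·a0=0.8757·1.272=1.114; a1+…+a3=1.021 < 1.114 ≤ a1+…+a4=1.272 → R4 fires; E=12 Y=0 P=6 R=0
Draw 14: a1=0.552, a2=0.000, a3=0.000, a4=0.000, a0=0.552; τ=−ln(0.7963)/0.552=0.413 → t=7.526 > T=7.52: stop.
Read off E at T=7.52: 12

E at T = 12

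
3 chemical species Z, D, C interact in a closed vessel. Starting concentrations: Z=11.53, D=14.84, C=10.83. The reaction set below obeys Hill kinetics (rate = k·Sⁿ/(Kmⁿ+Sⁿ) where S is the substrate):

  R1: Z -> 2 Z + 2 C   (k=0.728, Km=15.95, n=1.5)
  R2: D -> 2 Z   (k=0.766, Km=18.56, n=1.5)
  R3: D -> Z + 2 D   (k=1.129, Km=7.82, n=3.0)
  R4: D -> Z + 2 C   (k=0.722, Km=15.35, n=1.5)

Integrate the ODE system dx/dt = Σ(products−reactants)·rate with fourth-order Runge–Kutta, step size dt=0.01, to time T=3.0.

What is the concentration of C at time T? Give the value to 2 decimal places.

C at T = 15.06

RK4 with dt=0.01: 300 steps to T=3.0. Trajectory (selected grid times):
t=0.00: Z=11.53 D=14.84 C=10.83
t=0.33: Z=12.28 D=14.94 C=11.25
t=0.67: Z=13.06 D=15.05 C=11.70
t=1.00: Z=13.82 D=15.15 C=12.14
t=1.33: Z=14.59 D=15.25 C=12.60
t=1.67: Z=15.39 D=15.36 C=13.08
t=2.00: Z=16.18 D=15.46 C=13.56
t=2.33: Z=16.97 D=15.56 C=14.04
t=2.67: Z=17.80 D=15.66 C=14.56
t=3.00: Z=18.60 D=15.76 C=15.06
Read off C at T=3.0: 15.06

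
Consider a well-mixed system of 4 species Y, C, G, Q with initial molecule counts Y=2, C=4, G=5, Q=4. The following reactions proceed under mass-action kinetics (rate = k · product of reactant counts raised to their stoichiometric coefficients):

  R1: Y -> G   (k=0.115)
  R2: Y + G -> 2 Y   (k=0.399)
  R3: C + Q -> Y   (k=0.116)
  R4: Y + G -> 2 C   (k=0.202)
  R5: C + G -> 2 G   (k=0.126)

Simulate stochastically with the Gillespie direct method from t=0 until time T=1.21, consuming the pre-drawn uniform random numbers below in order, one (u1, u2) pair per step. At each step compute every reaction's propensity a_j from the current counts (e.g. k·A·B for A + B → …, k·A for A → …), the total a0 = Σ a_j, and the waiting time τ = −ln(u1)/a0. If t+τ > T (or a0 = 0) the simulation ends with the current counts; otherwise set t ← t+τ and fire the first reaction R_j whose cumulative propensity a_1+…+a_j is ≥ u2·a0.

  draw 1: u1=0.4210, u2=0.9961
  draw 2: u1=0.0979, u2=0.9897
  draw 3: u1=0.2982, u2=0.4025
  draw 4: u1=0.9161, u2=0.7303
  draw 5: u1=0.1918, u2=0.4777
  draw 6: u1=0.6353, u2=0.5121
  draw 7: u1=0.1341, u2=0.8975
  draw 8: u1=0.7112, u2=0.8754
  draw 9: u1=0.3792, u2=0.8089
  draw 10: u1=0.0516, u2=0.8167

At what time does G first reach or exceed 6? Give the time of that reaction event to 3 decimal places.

Threshold first reached at t = 0.081

t=0.000: Y=2 C=4 G=5 Q=4
Draw 1: a1=0.230, a2=3.990, a3=1.856, a4=2.020, a5=2.520, a0=10.616; τ=−ln(0.4210)/10.616=0.081 → t=0.081; u2·a0=0.9961·10.616=10.575; a1+…+a4=8.096 < 10.575 ≤ a1+…+a5=10.616 → R5 fires; Y=2 C=3 G=6 Q=4
Draw 2: a1=0.230, a2=4.788, a3=1.392, a4=2.424, a5=2.268, a0=11.102; τ=−ln(0.0979)/11.102=0.209 → t=0.291; u2·a0=0.9897·11.102=10.988; a1+…+a4=8.834 < 10.988 ≤ a1+…+a5=11.102 → R5 fires; Y=2 C=2 G=7 Q=4
Draw 3: a1=0.230, a2=5.586, a3=0.928, a4=2.828, a5=1.764, a0=11.336; τ=−ln(0.2982)/11.336=0.107 → t=0.398; u2·a0=0.4025·11.336=4.563; a1=0.230 < 4.563 ≤ a1+a2=5.816 → R2 fires; Y=3 C=2 G=6 Q=4
Draw 4: a1=0.345, a2=7.182, a3=0.928, a4=3.636, a5=1.512, a0=13.603; τ=−ln(0.9161)/13.603=0.006 → t=0.404; u2·a0=0.7303·13.603=9.934; a1+…+a3=8.455 < 9.934 ≤ a1+…+a4=12.091 → R4 fires; Y=2 C=4 G=5 Q=4
Draw 5: a1=0.230, a2=3.990, a3=1.856, a4=2.020, a5=2.520, a0=10.616; τ=−ln(0.1918)/10.616=0.156 → t=0.560; u2·a0=0.4777·10.616=5.071; a1+a2=4.220 < 5.071 ≤ a1+…+a3=6.076 → R3 fires; Y=3 C=3 G=5 Q=3
Draw 6: a1=0.345, a2=5.985, a3=1.044, a4=3.030, a5=1.890, a0=12.294; τ=−ln(0.6353)/12.294=0.037 → t=0.596; u2·a0=0.5121·12.294=6.296; a1=0.345 < 6.296 ≤ a1+a2=6.330 → R2 fires; Y=4 C=3 G=4 Q=3
Draw 7: a1=0.460, a2=6.384, a3=1.044, a4=3.232, a5=1.512, a0=12.632; τ=−ln(0.1341)/12.632=0.159 → t=0.755; u2·a0=0.8975·12.632=11.337; a1+…+a4=11.120 < 11.337 ≤ a1+…+a5=12.632 → R5 fires; Y=4 C=2 G=5 Q=3
Draw 8: a1=0.460, a2=7.980, a3=0.696, a4=4.040, a5=1.260, a0=14.436; τ=−ln(0.7112)/14.436=0.024 → t=0.779; u2·a0=0.8754·14.436=12.637; a1+…+a3=9.136 < 12.637 ≤ a1+…+a4=13.176 → R4 fires; Y=3 C=4 G=4 Q=3
Draw 9: a1=0.345, a2=4.788, a3=1.392, a4=2.424, a5=2.016, a0=10.965; τ=−ln(0.3792)/10.965=0.088 → t=0.868; u2·a0=0.8089·10.965=8.870; a1+…+a3=6.525 < 8.870 ≤ a1+…+a4=8.949 → R4 fires; Y=2 C=6 G=3 Q=3
Draw 10: a1=0.230, a2=2.394, a3=2.088, a4=1.212, a5=2.268, a0=8.192; τ=−ln(0.0516)/8.192=0.362 → t=1.229 > T=1.21: stop.
G first becomes ≥ 6 when it reaches 6 at the event at t=0.081.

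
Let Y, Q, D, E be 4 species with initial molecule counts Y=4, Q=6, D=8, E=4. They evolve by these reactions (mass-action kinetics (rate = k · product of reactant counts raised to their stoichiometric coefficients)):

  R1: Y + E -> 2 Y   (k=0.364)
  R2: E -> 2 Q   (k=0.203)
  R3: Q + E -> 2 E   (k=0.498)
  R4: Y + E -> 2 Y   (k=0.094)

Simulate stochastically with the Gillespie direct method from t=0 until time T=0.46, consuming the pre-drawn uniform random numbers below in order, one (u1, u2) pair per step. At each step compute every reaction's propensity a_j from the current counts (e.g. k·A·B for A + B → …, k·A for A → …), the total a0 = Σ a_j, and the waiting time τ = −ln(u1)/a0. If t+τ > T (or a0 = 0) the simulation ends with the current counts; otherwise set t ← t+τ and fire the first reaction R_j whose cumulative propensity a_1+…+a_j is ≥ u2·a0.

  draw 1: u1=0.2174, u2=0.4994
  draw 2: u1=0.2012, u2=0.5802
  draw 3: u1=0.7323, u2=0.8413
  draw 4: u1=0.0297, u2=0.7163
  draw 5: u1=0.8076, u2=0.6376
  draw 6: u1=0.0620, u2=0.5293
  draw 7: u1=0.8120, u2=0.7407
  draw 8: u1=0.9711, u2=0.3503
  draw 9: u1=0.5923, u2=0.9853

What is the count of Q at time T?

Q at T = 0

t=0.000: Y=4 Q=6 D=8 E=4
Draw 1: a1=5.824, a2=0.812, a3=11.952, a4=1.504, a0=20.092; τ=−ln(0.2174)/20.092=0.076 → t=0.076; u2·a0=0.4994·20.092=10.034; a1+a2=6.636 < 10.034 ≤ a1+…+a3=18.588 → R3 fires; Y=4 Q=5 D=8 E=5
Draw 2: a1=7.280, a2=1.015, a3=12.450, a4=1.880, a0=22.625; τ=−ln(0.2012)/22.625=0.071 → t=0.147; u2·a0=0.5802·22.625=13.127; a1+a2=8.295 < 13.127 ≤ a1+…+a3=20.745 → R3 fires; Y=4 Q=4 D=8 E=6
Draw 3: a1=8.736, a2=1.218, a3=11.952, a4=2.256, a0=24.162; τ=−ln(0.7323)/24.162=0.013 → t=0.160; u2·a0=0.8413·24.162=20.327; a1+a2=9.954 < 20.327 ≤ a1+…+a3=21.906 → R3 fires; Y=4 Q=3 D=8 E=7
Draw 4: a1=10.192, a2=1.421, a3=10.458, a4=2.632, a0=24.703; τ=−ln(0.0297)/24.703=0.142 → t=0.302; u2·a0=0.7163·24.703=17.695; a1+a2=11.613 < 17.695 ≤ a1+…+a3=22.071 → R3 fires; Y=4 Q=2 D=8 E=8
Draw 5: a1=11.648, a2=1.624, a3=7.968, a4=3.008, a0=24.248; τ=−ln(0.8076)/24.248=0.009 → t=0.311; u2·a0=0.6376·24.248=15.461; a1+a2=13.272 < 15.461 ≤ a1+…+a3=21.240 → R3 fires; Y=4 Q=1 D=8 E=9
Draw 6: a1=13.104, a2=1.827, a3=4.482, a4=3.384, a0=22.797; τ=−ln(0.0620)/22.797=0.122 → t=0.433; u2·a0=0.5293·22.797=12.066 ≤ a1=13.104 → R1 fires; Y=5 Q=1 D=8 E=8
Draw 7: a1=14.560, a2=1.624, a3=3.984, a4=3.760, a0=23.928; τ=−ln(0.8120)/23.928=0.009 → t=0.442; u2·a0=0.7407·23.928=17.723; a1+a2=16.184 < 17.723 ≤ a1+…+a3=20.168 → R3 fires; Y=5 Q=0 D=8 E=9
Draw 8: a1=16.380, a2=1.827, a3=0.000, a4=4.230, a0=22.437; τ=−ln(0.9711)/22.437=0.001 → t=0.443; u2·a0=0.3503·22.437=7.860 ≤ a1=16.380 → R1 fires; Y=6 Q=0 D=8 E=8
Draw 9: a1=17.472, a2=1.624, a3=0.000, a4=4.512, a0=23.608; τ=−ln(0.5923)/23.608=0.022 → t=0.465 > T=0.46: stop.
Read off Q at T=0.46: 0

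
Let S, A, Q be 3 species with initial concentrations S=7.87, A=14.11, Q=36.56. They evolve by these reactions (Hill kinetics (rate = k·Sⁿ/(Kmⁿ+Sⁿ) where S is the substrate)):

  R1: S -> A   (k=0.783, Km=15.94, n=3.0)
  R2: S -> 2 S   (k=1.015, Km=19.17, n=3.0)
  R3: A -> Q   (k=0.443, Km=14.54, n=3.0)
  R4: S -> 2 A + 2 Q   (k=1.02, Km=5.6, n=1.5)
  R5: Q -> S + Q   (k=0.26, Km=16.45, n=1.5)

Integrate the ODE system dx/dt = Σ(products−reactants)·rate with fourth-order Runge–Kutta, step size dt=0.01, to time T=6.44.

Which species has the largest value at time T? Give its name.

RK4 with dt=0.01: 644 steps to T=6.44. Trajectory (selected grid times):
t=0.00: S=7.87 A=14.11 Q=36.56
t=0.72: S=7.55 A=14.92 Q=37.63
t=1.43: S=7.24 A=15.67 Q=38.67
t=2.15: S=6.95 A=16.40 Q=39.71
t=2.86: S=6.67 A=17.08 Q=40.73
t=3.58: S=6.40 A=17.73 Q=41.75
t=4.29: S=6.15 A=18.34 Q=42.75
t=5.01: S=5.91 A=18.93 Q=43.74
t=5.72: S=5.68 A=19.48 Q=44.70
t=6.44: S=5.46 A=20.00 Q=45.66
At T=6.44: S=5.46 A=20.00 Q=45.66; the largest is Q.

Dominant species at T: Q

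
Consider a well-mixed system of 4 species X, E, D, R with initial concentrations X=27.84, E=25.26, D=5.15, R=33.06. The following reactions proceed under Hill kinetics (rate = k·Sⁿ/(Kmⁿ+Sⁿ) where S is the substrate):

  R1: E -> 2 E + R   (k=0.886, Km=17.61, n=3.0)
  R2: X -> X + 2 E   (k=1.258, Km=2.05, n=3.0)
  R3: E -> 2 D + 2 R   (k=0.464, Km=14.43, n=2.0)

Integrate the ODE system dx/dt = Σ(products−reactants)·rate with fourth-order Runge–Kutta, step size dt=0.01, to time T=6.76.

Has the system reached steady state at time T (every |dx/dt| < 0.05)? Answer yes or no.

Steady state at T: no

RK4 with dt=0.01: 676 steps to T=6.76. Trajectory (selected grid times):
t=0.00: X=27.84 E=25.26 D=5.15 R=33.06
t=0.75: X=27.84 E=27.39 D=5.69 R=34.11
t=1.50: X=27.84 E=29.54 D=6.24 R=35.20
t=2.25: X=27.84 E=31.70 D=6.81 R=36.32
t=3.00: X=27.84 E=33.87 D=7.39 R=37.48
t=3.76: X=27.84 E=36.07 D=7.99 R=38.68
t=4.51: X=27.84 E=38.26 D=8.60 R=39.89
t=5.26: X=27.84 E=40.45 D=9.21 R=41.11
t=6.01: X=27.84 E=42.64 D=9.83 R=42.35
t=6.76: X=27.84 E=44.84 D=10.46 R=43.60
Rates at T: R1=0.8354, R2=1.2575, R3=0.4204
dx/dt at T (Σ net stoichiometry × rate): X=+0.0000, E=+2.9299, D=+0.8409, R=+1.6763
Largest |dx/dt| is |+2.9299| (E) ≥ 0.05 → not steady.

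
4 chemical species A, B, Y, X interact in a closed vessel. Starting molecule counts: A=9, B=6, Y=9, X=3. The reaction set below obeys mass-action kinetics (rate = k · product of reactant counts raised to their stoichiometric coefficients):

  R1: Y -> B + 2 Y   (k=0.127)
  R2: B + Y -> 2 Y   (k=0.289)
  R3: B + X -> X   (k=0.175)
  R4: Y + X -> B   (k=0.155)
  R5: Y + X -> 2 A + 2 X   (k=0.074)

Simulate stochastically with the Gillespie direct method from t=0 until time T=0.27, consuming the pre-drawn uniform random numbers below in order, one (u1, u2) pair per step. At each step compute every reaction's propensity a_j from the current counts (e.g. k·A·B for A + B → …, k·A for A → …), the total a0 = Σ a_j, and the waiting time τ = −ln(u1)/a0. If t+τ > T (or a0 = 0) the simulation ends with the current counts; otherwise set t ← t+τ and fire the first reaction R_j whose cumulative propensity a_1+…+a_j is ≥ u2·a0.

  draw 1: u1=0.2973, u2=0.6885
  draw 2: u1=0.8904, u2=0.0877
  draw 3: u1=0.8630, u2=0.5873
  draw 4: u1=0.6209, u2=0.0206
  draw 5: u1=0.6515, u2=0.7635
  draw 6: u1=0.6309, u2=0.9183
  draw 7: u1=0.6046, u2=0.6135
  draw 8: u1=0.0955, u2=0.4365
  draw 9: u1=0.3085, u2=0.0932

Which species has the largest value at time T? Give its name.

Dominant species at T: Y

t=0.000: A=9 B=6 Y=9 X=3
Draw 1: a1=1.143, a2=15.606, a3=3.150, a4=4.185, a5=1.998, a0=26.082; τ=−ln(0.2973)/26.082=0.047 → t=0.047; u2·a0=0.6885·26.082=17.957; a1+a2=16.749 < 17.957 ≤ a1+…+a3=19.899 → R3 fires; A=9 B=5 Y=9 X=3
Draw 2: a1=1.143, a2=13.005, a3=2.625, a4=4.185, a5=1.998, a0=22.956; τ=−ln(0.8904)/22.956=0.005 → t=0.052; u2·a0=0.0877·22.956=2.013; a1=1.143 < 2.013 ≤ a1+a2=14.148 → R2 fires; A=9 B=4 Y=10 X=3
Draw 3: a1=1.270, a2=11.560, a3=2.100, a4=4.650, a5=2.220, a0=21.800; τ=−ln(0.8630)/21.800=0.007 → t=0.058; u2·a0=0.5873·21.800=12.803; a1=1.270 < 12.803 ≤ a1+a2=12.830 → R2 fires; A=9 B=3 Y=11 X=3
Draw 4: a1=1.397, a2=9.537, a3=1.575, a4=5.115, a5=2.442, a0=20.066; τ=−ln(0.6209)/20.066=0.024 → t=0.082; u2·a0=0.0206·20.066=0.413 ≤ a1=1.397 → R1 fires; A=9 B=4 Y=12 X=3
Draw 5: a1=1.524, a2=13.872, a3=2.100, a4=5.580, a5=2.664, a0=25.740; τ=−ln(0.6515)/25.740=0.017 → t=0.099; u2·a0=0.7635·25.740=19.652; a1+…+a3=17.496 < 19.652 ≤ a1+…+a4=23.076 → R4 fires; A=9 B=5 Y=11 X=2
Draw 6: a1=1.397, a2=15.895, a3=1.750, a4=3.410, a5=1.628, a0=24.080; τ=−ln(0.6309)/24.080=0.019 → t=0.118; u2·a0=0.9183·24.080=22.113; a1+…+a3=19.042 < 22.113 ≤ a1+…+a4=22.452 → R4 fires; A=9 B=6 Y=10 X=1
Draw 7: a1=1.270, a2=17.340, a3=1.050, a4=1.550, a5=0.740, a0=21.950; τ=−ln(0.6046)/21.950=0.023 → t=0.141; u2·a0=0.6135·21.950=13.466; a1=1.270 < 13.466 ≤ a1+a2=18.610 → R2 fires; A=9 B=5 Y=11 X=1
Draw 8: a1=1.397, a2=15.895, a3=0.875, a4=1.705, a5=0.814, a0=20.686; τ=−ln(0.0955)/20.686=0.114 → t=0.254; u2·a0=0.4365·20.686=9.029; a1=1.397 < 9.029 ≤ a1+a2=17.292 → R2 fires; A=9 B=4 Y=12 X=1
Draw 9: a1=1.524, a2=13.872, a3=0.700, a4=1.860, a5=0.888, a0=18.844; τ=−ln(0.3085)/18.844=0.062 → t=0.317 > T=0.27: stop.
At T=0.27: A=9 B=4 Y=12 X=1; the largest is Y.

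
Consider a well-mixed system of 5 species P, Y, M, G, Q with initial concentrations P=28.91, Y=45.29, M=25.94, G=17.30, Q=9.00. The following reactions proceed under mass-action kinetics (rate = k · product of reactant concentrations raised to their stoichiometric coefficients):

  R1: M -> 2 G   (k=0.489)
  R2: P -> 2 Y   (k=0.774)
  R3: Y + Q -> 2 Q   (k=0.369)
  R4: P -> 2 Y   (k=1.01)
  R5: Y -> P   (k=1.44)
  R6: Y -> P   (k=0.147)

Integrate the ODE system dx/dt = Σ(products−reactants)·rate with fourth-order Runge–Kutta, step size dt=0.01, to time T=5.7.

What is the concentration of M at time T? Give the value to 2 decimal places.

RK4 with dt=0.01: 570 steps to T=5.7. Trajectory (selected grid times):
t=0.00: P=28.91 Y=45.29 M=25.94 G=17.30 Q=9.00
t=0.63: P=13.65 Y=1.44 M=19.06 G=31.06 Q=93.43
t=1.27: P=4.79 Y=0.41 M=13.94 G=41.30 Q=113.00
t=1.90: P=1.69 Y=0.14 M=10.24 G=48.69 Q=119.72
t=2.53: P=0.60 Y=0.05 M=7.53 G=54.12 Q=122.09
t=3.17: P=0.21 Y=0.02 M=5.50 G=58.17 Q=122.93
t=3.80: P=0.07 Y=0.01 M=4.05 G=61.09 Q=123.21
t=4.43: P=0.03 Y=0.00 M=2.97 G=63.23 Q=123.31
t=5.07: P=0.01 Y=0.00 M=2.17 G=64.83 Q=123.35
t=5.70: P=0.00 Y=0.00 M=1.60 G=65.98 Q=123.36
Read off M at T=5.7: 1.60

M at T = 1.60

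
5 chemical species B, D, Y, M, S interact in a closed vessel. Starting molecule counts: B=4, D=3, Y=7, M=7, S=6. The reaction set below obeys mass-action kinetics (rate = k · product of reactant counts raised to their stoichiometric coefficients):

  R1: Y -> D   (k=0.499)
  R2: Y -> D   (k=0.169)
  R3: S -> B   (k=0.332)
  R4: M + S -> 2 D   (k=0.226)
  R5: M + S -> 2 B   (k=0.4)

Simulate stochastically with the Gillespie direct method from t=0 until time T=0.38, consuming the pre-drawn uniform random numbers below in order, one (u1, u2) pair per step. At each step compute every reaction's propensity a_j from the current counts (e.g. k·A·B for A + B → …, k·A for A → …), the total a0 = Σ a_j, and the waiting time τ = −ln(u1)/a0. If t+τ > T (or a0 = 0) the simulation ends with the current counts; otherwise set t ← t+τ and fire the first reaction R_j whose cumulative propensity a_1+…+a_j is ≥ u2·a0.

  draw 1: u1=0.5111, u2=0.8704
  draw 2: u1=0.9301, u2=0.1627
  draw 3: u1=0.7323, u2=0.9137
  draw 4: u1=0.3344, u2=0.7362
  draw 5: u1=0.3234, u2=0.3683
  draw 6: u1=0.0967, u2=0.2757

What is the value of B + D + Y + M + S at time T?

Check how each reaction changes W = B + D + Y + M + S (weight of products minus weight of reactants):
R1: Y -> D: (1·1) − (1·1) = 1 − 1 = 0
R2: Y -> D: (1·1) − (1·1) = 1 − 1 = 0
R3: S -> B: (1·1) − (1·1) = 1 − 1 = 0
R4: M + S -> 2 D: (1·2) − (1·1 + 1·1) = 2 − 2 = 0
R5: M + S -> 2 B: (1·2) − (1·1 + 1·1) = 2 − 2 = 0
Every reaction leaves W unchanged, so W is conserved and no simulation is needed: W(T) = W(0) = 4 + 3 + 7 + 7 + 6 = 27

Value at T = 27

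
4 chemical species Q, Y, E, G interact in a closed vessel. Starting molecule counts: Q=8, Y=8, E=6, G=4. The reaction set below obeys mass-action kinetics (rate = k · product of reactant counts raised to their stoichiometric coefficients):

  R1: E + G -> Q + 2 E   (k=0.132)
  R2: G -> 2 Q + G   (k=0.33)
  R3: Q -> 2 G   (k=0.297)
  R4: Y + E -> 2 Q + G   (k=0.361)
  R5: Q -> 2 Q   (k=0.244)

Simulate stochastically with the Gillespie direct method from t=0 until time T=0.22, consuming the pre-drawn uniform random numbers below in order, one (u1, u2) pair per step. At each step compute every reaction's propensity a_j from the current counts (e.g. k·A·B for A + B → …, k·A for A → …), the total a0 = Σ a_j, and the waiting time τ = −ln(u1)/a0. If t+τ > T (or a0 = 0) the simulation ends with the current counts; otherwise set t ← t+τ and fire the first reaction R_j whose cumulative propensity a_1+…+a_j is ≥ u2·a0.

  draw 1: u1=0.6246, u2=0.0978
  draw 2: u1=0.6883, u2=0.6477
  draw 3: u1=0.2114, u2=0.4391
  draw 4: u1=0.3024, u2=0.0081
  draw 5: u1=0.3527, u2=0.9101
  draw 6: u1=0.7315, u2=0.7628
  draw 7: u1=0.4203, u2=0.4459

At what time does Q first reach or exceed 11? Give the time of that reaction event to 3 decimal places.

t=0.000: Q=8 Y=8 E=6 G=4
Draw 1: a1=3.168, a2=1.320, a3=2.376, a4=17.328, a5=1.952, a0=26.144; τ=−ln(0.6246)/26.144=0.018 → t=0.018; u2·a0=0.0978·26.144=2.557 ≤ a1=3.168 → R1 fires; Q=9 Y=8 E=7 G=3
Draw 2: a1=2.772, a2=0.990, a3=2.673, a4=20.216, a5=2.196, a0=28.847; τ=−ln(0.6883)/28.847=0.013 → t=0.031; u2·a0=0.6477·28.847=18.684; a1+…+a3=6.435 < 18.684 ≤ a1+…+a4=26.651 → R4 fires; Q=11 Y=7 E=6 G=4
Draw 3: a1=3.168, a2=1.320, a3=3.267, a4=15.162, a5=2.684, a0=25.601; τ=−ln(0.2114)/25.601=0.061 → t=0.092; u2·a0=0.4391·25.601=11.241; a1+…+a3=7.755 < 11.241 ≤ a1+…+a4=22.917 → R4 fires; Q=13 Y=6 E=5 G=5
Draw 4: a1=3.300, a2=1.650, a3=3.861, a4=10.830, a5=3.172, a0=22.813; τ=−ln(0.3024)/22.813=0.052 → t=0.144; u2·a0=0.0081·22.813=0.185 ≤ a1=3.300 → R1 fires; Q=14 Y=6 E=6 G=4
Draw 5: a1=3.168, a2=1.320, a3=4.158, a4=12.996, a5=3.416, a0=25.058; τ=−ln(0.3527)/25.058=0.042 → t=0.186; u2·a0=0.9101·25.058=22.805; a1+…+a4=21.642 < 22.805 ≤ a1+…+a5=25.058 → R5 fires; Q=15 Y=6 E=6 G=4
Draw 6: a1=3.168, a2=1.320, a3=4.455, a4=12.996, a5=3.660, a0=25.599; τ=−ln(0.7315)/25.599=0.012 → t=0.198; u2·a0=0.7628·25.599=19.527; a1+…+a3=8.943 < 19.527 ≤ a1+…+a4=21.939 → R4 fires; Q=17 Y=5 E=5 G=5
Draw 7: a1=3.300, a2=1.650, a3=5.049, a4=9.025, a5=4.148, a0=23.172; τ=−ln(0.4203)/23.172=0.037 → t=0.235 > T=0.22: stop.
Q first becomes ≥ 11 when it reaches 11 at the event at t=0.031.

Threshold first reached at t = 0.031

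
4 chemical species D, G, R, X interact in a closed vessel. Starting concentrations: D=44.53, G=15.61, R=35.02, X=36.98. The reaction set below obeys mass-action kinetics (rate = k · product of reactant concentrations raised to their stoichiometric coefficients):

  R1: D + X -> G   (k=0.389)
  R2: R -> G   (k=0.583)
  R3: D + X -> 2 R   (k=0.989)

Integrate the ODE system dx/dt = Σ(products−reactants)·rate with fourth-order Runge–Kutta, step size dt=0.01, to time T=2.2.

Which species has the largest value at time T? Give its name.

RK4 with dt=0.01: 220 steps to T=2.2. Trajectory (selected grid times):
t=0.00: D=44.53 G=15.61 R=35.02 X=36.98
t=0.24: D=8.10 G=36.47 R=76.73 X=0.55
t=0.49: D=7.59 G=47.09 R=66.99 X=0.04
t=0.73: D=7.55 G=55.86 R=58.29 X=0.00
t=0.98: D=7.55 G=63.76 R=50.39 X=0.00
t=1.22: D=7.55 G=70.34 R=43.81 X=0.00
t=1.47: D=7.55 G=76.28 R=37.87 X=0.00
t=1.71: D=7.55 G=81.23 R=32.92 X=0.00
t=1.96: D=7.55 G=85.69 R=28.46 X=0.00
t=2.20: D=7.55 G=89.41 R=24.74 X=0.00
At T=2.2: D=7.55 G=89.41 R=24.74 X=0.00; the largest is G.

Dominant species at T: G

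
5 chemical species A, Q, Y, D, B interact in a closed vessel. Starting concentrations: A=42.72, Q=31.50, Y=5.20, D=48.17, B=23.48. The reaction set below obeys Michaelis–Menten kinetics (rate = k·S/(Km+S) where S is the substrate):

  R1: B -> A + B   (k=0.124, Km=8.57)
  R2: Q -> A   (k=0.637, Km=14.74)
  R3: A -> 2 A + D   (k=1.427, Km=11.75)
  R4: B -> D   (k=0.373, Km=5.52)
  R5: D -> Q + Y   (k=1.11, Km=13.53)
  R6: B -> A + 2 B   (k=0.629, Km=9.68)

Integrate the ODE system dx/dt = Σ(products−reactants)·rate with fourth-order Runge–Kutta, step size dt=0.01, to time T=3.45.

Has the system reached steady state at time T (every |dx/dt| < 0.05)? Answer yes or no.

Steady state at T: no

RK4 with dt=0.01: 345 steps to T=3.45. Trajectory (selected grid times):
t=0.00: A=42.72 Q=31.50 Y=5.20 D=48.17 B=23.48
t=0.38: A=43.52 Q=31.66 Y=5.53 D=48.38 B=23.53
t=0.77: A=44.33 Q=31.83 Y=5.87 D=48.60 B=23.59
t=1.15: A=45.13 Q=32.00 Y=6.20 D=48.81 B=23.65
t=1.53: A=45.93 Q=32.16 Y=6.53 D=49.03 B=23.70
t=1.92: A=46.76 Q=32.33 Y=6.87 D=49.25 B=23.76
t=2.30: A=47.56 Q=32.50 Y=7.20 D=49.47 B=23.81
t=2.68: A=48.37 Q=32.66 Y=7.53 D=49.69 B=23.87
t=3.07: A=49.20 Q=32.83 Y=7.87 D=49.92 B=23.92
t=3.45: A=50.01 Q=32.99 Y=8.20 D=50.14 B=23.98
Rates at T: R1=0.0913, R2=0.4403, R3=1.1555, R4=0.3032, R5=0.8741, R6=0.4481
dx/dt at T (Σ net stoichiometry × rate): A=+2.1353, Q=+0.4338, Y=+0.8741, D=+0.5846, B=+0.1449
Largest |dx/dt| is |+2.1353| (A) ≥ 0.05 → not steady.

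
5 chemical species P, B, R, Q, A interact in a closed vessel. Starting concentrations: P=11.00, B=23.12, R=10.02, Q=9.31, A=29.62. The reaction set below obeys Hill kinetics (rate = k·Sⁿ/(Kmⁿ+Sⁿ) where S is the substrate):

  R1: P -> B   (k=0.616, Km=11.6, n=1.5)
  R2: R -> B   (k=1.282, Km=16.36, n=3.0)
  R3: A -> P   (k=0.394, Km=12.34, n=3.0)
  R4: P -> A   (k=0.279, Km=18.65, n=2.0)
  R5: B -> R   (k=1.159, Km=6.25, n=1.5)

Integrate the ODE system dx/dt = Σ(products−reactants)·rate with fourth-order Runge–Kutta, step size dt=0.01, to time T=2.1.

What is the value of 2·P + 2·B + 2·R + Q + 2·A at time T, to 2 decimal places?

Value at T = 156.83

Check how each reaction changes W = 2·P + 2·B + 2·R + Q + 2·A (weight of products minus weight of reactants):
R1: P -> B: (2·1) − (2·1) = 2 − 2 = 0
R2: R -> B: (2·1) − (2·1) = 2 − 2 = 0
R3: A -> P: (2·1) − (2·1) = 2 − 2 = 0
R4: P -> A: (2·1) − (2·1) = 2 − 2 = 0
R5: B -> R: (2·1) − (2·1) = 2 − 2 = 0
Every reaction leaves W unchanged, so W is conserved and no simulation is needed: W(T) = W(0) = 2·11.00 + 2·23.12 + 2·10.02 + 9.31 + 2·29.62 = 156.83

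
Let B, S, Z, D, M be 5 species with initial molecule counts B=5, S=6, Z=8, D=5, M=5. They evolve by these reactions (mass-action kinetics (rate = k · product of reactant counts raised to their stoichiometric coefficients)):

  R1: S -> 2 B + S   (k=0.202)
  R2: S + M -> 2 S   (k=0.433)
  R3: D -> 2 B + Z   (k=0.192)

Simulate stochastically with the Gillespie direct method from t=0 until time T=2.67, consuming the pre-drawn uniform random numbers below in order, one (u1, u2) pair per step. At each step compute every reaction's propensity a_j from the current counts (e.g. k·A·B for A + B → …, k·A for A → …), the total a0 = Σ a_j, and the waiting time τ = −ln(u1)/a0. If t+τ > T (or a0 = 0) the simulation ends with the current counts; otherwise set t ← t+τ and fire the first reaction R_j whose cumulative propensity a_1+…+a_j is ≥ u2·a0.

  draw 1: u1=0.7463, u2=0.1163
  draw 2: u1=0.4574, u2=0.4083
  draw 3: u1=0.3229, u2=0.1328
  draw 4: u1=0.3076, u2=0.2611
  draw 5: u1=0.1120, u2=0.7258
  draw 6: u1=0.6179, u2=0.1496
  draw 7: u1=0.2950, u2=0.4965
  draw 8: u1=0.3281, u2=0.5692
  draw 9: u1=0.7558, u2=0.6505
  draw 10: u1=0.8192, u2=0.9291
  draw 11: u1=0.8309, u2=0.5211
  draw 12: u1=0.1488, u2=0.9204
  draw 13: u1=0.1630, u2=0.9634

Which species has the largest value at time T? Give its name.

Dominant species at T: B

t=0.000: B=5 S=6 Z=8 D=5 M=5
Draw 1: a1=1.212, a2=12.990, a3=0.960, a0=15.162; τ=−ln(0.7463)/15.162=0.019 → t=0.019; u2·a0=0.1163·15.162=1.763; a1=1.212 < 1.763 ≤ a1+a2=14.202 → R2 fires; B=5 S=7 Z=8 D=5 M=4
Draw 2: a1=1.414, a2=12.124, a3=0.960, a0=14.498; τ=−ln(0.4574)/14.498=0.054 → t=0.073; u2·a0=0.4083·14.498=5.920; a1=1.414 < 5.920 ≤ a1+a2=13.538 → R2 fires; B=5 S=8 Z=8 D=5 M=3
Draw 3: a1=1.616, a2=10.392, a3=0.960, a0=12.968; τ=−ln(0.3229)/12.968=0.087 → t=0.160; u2·a0=0.1328·12.968=1.722; a1=1.616 < 1.722 ≤ a1+a2=12.008 → R2 fires; B=5 S=9 Z=8 D=5 M=2
Draw 4: a1=1.818, a2=7.794, a3=0.960, a0=10.572; τ=−ln(0.3076)/10.572=0.112 → t=0.272; u2·a0=0.2611·10.572=2.760; a1=1.818 < 2.760 ≤ a1+a2=9.612 → R2 fires; B=5 S=10 Z=8 D=5 M=1
Draw 5: a1=2.020, a2=4.330, a3=0.960, a0=7.310; τ=−ln(0.1120)/7.310=0.299 → t=0.571; u2·a0=0.7258·7.310=5.306; a1=2.020 < 5.306 ≤ a1+a2=6.350 → R2 fires; B=5 S=11 Z=8 D=5 M=0
Draw 6: a1=2.222, a2=0.000, a3=0.960, a0=3.182; τ=−ln(0.6179)/3.182=0.151 → t=0.723; u2·a0=0.1496·3.182=0.476 ≤ a1=2.222 → R1 fires; B=7 S=11 Z=8 D=5 M=0
Draw 7: a1=2.222, a2=0.000, a3=0.960, a0=3.182; τ=−ln(0.2950)/3.182=0.384 → t=1.106; u2·a0=0.4965·3.182=1.580 ≤ a1=2.222 → R1 fires; B=9 S=11 Z=8 D=5 M=0
Draw 8: a1=2.222, a2=0.000, a3=0.960, a0=3.182; τ=−ln(0.3281)/3.182=0.350 → t=1.457; u2·a0=0.5692·3.182=1.811 ≤ a1=2.222 → R1 fires; B=11 S=11 Z=8 D=5 M=0
Draw 9: a1=2.222, a2=0.000, a3=0.960, a0=3.182; τ=−ln(0.7558)/3.182=0.088 → t=1.545; u2·a0=0.6505·3.182=2.070 ≤ a1=2.222 → R1 fires; B=13 S=11 Z=8 D=5 M=0
Draw 10: a1=2.222, a2=0.000, a3=0.960, a0=3.182; τ=−ln(0.8192)/3.182=0.063 → t=1.607; u2·a0=0.9291·3.182=2.956; a1+a2=2.222 < 2.956 ≤ a1+…+a3=3.182 → R3 fires; B=15 S=11 Z=9 D=4 M=0
Draw 11: a1=2.222, a2=0.000, a3=0.768, a0=2.990; τ=−ln(0.8309)/2.990=0.062 → t=1.669; u2·a0=0.5211·2.990=1.558 ≤ a1=2.222 → R1 fires; B=17 S=11 Z=9 D=4 M=0
Draw 12: a1=2.222, a2=0.000, a3=0.768, a0=2.990; τ=−ln(0.1488)/2.990=0.637 → t=2.306; u2·a0=0.9204·2.990=2.752; a1+a2=2.222 < 2.752 ≤ a1+…+a3=2.990 → R3 fires; B=19 S=11 Z=10 D=3 M=0
Draw 13: a1=2.222, a2=0.000, a3=0.576, a0=2.798; τ=−ln(0.1630)/2.798=0.648 → t=2.955 > T=2.67: stop.
At T=2.67: B=19 S=11 Z=10 D=3 M=0; the largest is B.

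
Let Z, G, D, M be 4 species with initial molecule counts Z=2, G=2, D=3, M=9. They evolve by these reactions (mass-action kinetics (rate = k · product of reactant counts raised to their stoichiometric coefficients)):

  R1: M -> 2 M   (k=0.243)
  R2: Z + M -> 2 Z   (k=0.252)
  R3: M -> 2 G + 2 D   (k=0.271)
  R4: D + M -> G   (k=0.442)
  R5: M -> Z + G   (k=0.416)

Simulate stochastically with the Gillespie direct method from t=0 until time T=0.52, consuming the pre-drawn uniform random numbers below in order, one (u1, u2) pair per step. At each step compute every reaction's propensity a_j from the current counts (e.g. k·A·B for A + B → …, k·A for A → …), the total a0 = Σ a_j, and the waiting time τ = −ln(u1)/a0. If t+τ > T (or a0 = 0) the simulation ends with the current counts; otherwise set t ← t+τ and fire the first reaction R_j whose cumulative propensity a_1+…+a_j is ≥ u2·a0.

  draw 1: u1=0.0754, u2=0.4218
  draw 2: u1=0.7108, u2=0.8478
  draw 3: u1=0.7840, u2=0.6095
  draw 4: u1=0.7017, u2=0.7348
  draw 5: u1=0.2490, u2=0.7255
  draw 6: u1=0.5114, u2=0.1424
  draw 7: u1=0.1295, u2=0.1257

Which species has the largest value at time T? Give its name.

t=0.000: Z=2 G=2 D=3 M=9
Draw 1: a1=2.187, a2=4.536, a3=2.439, a4=11.934, a5=3.744, a0=24.840; τ=−ln(0.0754)/24.840=0.104 → t=0.104; u2·a0=0.4218·24.840=10.478; a1+…+a3=9.162 < 10.478 ≤ a1+…+a4=21.096 → R4 fires; Z=2 G=3 D=2 M=8
Draw 2: a1=1.944, a2=4.032, a3=2.168, a4=7.072, a5=3.328, a0=18.544; τ=−ln(0.7108)/18.544=0.018 → t=0.122; u2·a0=0.8478·18.544=15.722; a1+…+a4=15.216 < 15.722 ≤ a1+…+a5=18.544 → R5 fires; Z=3 G=4 D=2 M=7
Draw 3: a1=1.701, a2=5.292, a3=1.897, a4=6.188, a5=2.912, a0=17.990; τ=−ln(0.7840)/17.990=0.014 → t=0.136; u2·a0=0.6095·17.990=10.965; a1+…+a3=8.890 < 10.965 ≤ a1+…+a4=15.078 → R4 fires; Z=3 G=5 D=1 M=6
Draw 4: a1=1.458, a2=4.536, a3=1.626, a4=2.652, a5=2.496, a0=12.768; τ=−ln(0.7017)/12.768=0.028 → t=0.164; u2·a0=0.7348·12.768=9.382; a1+…+a3=7.620 < 9.382 ≤ a1+…+a4=10.272 → R4 fires; Z=3 G=6 D=0 M=5
Draw 5: a1=1.215, a2=3.780, a3=1.355, a4=0.000, a5=2.080, a0=8.430; τ=−ln(0.2490)/8.430=0.165 → t=0.329; u2·a0=0.7255·8.430=6.116; a1+a2=4.995 < 6.116 ≤ a1+…+a3=6.350 → R3 fires; Z=3 G=8 D=2 M=4
Draw 6: a1=0.972, a2=3.024, a3=1.084, a4=3.536, a5=1.664, a0=10.280; τ=−ln(0.5114)/10.280=0.065 → t=0.394; u2·a0=0.1424·10.280=1.464; a1=0.972 < 1.464 ≤ a1+a2=3.996 → R2 fires; Z=4 G=8 D=2 M=3
Draw 7: a1=0.729, a2=3.024, a3=0.813, a4=2.652, a5=1.248, a0=8.466; τ=−ln(0.1295)/8.466=0.241 → t=0.635 > T=0.52: stop.
At T=0.52: Z=4 G=8 D=2 M=3; the largest is G.

Dominant species at T: G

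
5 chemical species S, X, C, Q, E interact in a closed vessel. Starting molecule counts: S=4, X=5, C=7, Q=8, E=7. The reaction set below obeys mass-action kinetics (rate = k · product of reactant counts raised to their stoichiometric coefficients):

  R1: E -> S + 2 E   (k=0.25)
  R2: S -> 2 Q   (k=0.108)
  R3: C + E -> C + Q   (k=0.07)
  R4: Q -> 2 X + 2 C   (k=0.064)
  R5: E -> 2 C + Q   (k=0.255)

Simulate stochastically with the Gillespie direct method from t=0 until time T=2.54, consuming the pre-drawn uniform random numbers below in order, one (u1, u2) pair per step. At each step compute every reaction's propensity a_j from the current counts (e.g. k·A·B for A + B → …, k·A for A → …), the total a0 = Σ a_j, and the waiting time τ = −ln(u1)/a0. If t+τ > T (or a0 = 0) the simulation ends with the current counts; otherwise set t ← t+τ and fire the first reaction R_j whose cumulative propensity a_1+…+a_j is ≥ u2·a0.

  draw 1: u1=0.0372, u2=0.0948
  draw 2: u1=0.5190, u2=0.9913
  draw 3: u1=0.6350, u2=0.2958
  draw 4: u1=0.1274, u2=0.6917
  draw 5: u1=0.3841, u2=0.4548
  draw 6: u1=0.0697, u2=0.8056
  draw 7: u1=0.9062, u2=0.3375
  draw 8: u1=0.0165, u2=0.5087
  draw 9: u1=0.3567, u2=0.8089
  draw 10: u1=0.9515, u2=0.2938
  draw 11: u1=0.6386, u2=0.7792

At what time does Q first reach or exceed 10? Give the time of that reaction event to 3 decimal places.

t=0.000: S=4 X=5 C=7 Q=8 E=7
Draw 1: a1=1.750, a2=0.432, a3=3.430, a4=0.512, a5=1.785, a0=7.909; τ=−ln(0.0372)/7.909=0.416 → t=0.416; u2·a0=0.0948·7.909=0.750 ≤ a1=1.750 → R1 fires; S=5 X=5 C=7 Q=8 E=8
Draw 2: a1=2.000, a2=0.540, a3=3.920, a4=0.512, a5=2.040, a0=9.012; τ=−ln(0.5190)/9.012=0.073 → t=0.489; u2·a0=0.9913·9.012=8.934; a1+…+a4=6.972 < 8.934 ≤ a1+…+a5=9.012 → R5 fires; S=5 X=5 C=9 Q=9 E=7
Draw 3: a1=1.750, a2=0.540, a3=4.410, a4=0.576, a5=1.785, a0=9.061; τ=−ln(0.6350)/9.061=0.050 → t=0.539; u2·a0=0.2958·9.061=2.680; a1+a2=2.290 < 2.680 ≤ a1+…+a3=6.700 → R3 fires; S=5 X=5 C=9 Q=10 E=6
Draw 4: a1=1.500, a2=0.540, a3=3.780, a4=0.640, a5=1.530, a0=7.990; τ=−ln(0.1274)/7.990=0.258 → t=0.797; u2·a0=0.6917·7.990=5.527; a1+a2=2.040 < 5.527 ≤ a1+…+a3=5.820 → R3 fires; S=5 X=5 C=9 Q=11 E=5
Draw 5: a1=1.250, a2=0.540, a3=3.150, a4=0.704, a5=1.275, a0=6.919; τ=−ln(0.3841)/6.919=0.138 → t=0.935; u2·a0=0.4548·6.919=3.147; a1+a2=1.790 < 3.147 ≤ a1+…+a3=4.940 → R3 fires; S=5 X=5 C=9 Q=12 E=4
Draw 6: a1=1.000, a2=0.540, a3=2.520, a4=0.768, a5=1.020, a0=5.848; τ=−ln(0.0697)/5.848=0.455 → t=1.391; u2·a0=0.8056·5.848=4.711; a1+…+a3=4.060 < 4.711 ≤ a1+…+a4=4.828 → R4 fires; S=5 X=7 C=11 Q=11 E=4
Draw 7: a1=1.000, a2=0.540, a3=3.080, a4=0.704, a5=1.020, a0=6.344; τ=−ln(0.9062)/6.344=0.016 → t=1.406; u2·a0=0.3375·6.344=2.141; a1+a2=1.540 < 2.141 ≤ a1+…+a3=4.620 → R3 fires; S=5 X=7 C=11 Q=12 E=3
Draw 8: a1=0.750, a2=0.540, a3=2.310, a4=0.768, a5=0.765, a0=5.133; τ=−ln(0.0165)/5.133=0.800 → t=2.206; u2·a0=0.5087·5.133=2.611; a1+a2=1.290 < 2.611 ≤ a1+…+a3=3.600 → R3 fires; S=5 X=7 C=11 Q=13 E=2
Draw 9: a1=0.500, a2=0.540, a3=1.540, a4=0.832, a5=0.510, a0=3.922; τ=−ln(0.3567)/3.922=0.263 → t=2.469; u2·a0=0.8089·3.922=3.173; a1+…+a3=2.580 < 3.173 ≤ a1+…+a4=3.412 → R4 fires; S=5 X=9 C=13 Q=12 E=2
Draw 10: a1=0.500, a2=0.540, a3=1.820, a4=0.768, a5=0.510, a0=4.138; τ=−ln(0.9515)/4.138=0.012 → t=2.481; u2·a0=0.2938·4.138=1.216; a1+a2=1.040 < 1.216 ≤ a1+…+a3=2.860 → R3 fires; S=5 X=9 C=13 Q=13 E=1
Draw 11: a1=0.250, a2=0.540, a3=0.910, a4=0.832, a5=0.255, a0=2.787; τ=−ln(0.6386)/2.787=0.161 → t=2.642 > T=2.54: stop.
Q first becomes ≥ 10 when it reaches 10 at the event at t=0.539.

Threshold first reached at t = 0.539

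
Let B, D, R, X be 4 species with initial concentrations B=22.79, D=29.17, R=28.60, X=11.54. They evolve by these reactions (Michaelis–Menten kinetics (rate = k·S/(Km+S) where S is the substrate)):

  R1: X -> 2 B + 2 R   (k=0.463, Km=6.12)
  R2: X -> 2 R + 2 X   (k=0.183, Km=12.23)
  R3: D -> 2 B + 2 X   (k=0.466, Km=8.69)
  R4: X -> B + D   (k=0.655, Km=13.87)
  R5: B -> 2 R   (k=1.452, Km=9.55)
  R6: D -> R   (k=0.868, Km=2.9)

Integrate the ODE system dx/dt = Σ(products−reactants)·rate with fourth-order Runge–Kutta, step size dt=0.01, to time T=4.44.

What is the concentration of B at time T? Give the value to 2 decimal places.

RK4 with dt=0.01: 444 steps to T=4.44. Trajectory (selected grid times):
t=0.00: B=22.79 D=29.17 R=28.60 X=11.54
t=0.49: B=23.08 D=28.75 R=30.38 X=11.64
t=0.99: B=23.38 D=28.33 R=32.19 X=11.74
t=1.48: B=23.67 D=27.92 R=33.98 X=11.84
t=1.97: B=23.95 D=27.51 R=35.76 X=11.93
t=2.47: B=24.25 D=27.09 R=37.59 X=12.02
t=2.96: B=24.53 D=26.68 R=39.39 X=12.11
t=3.45: B=24.81 D=26.28 R=41.19 X=12.20
t=3.95: B=25.10 D=25.87 R=43.03 X=12.29
t=4.44: B=25.38 D=25.46 R=44.84 X=12.37
Read off B at T=4.44: 25.38

B at T = 25.38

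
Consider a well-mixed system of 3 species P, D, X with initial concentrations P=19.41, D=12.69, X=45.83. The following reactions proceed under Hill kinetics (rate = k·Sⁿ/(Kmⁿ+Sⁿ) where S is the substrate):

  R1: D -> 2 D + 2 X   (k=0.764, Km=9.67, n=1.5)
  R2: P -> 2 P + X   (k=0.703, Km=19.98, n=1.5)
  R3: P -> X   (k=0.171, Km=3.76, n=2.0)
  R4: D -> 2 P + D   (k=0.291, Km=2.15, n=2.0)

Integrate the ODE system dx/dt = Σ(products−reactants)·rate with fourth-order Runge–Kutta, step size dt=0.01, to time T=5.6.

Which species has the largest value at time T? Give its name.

RK4 with dt=0.01: 560 steps to T=5.6. Trajectory (selected grid times):
t=0.00: P=19.41 D=12.69 X=45.83
t=0.62: P=19.87 D=12.98 X=46.72
t=1.24: P=20.34 D=13.27 X=47.62
t=1.87: P=20.82 D=13.57 X=48.55
t=2.49: P=21.30 D=13.86 X=49.47
t=3.11: P=21.78 D=14.16 X=50.41
t=3.73: P=22.26 D=14.47 X=51.36
t=4.36: P=22.76 D=14.78 X=52.33
t=4.98: P=23.25 D=15.09 X=53.29
t=5.60: P=23.74 D=15.41 X=54.27
At T=5.6: P=23.74 D=15.41 X=54.27; the largest is X.

Dominant species at T: X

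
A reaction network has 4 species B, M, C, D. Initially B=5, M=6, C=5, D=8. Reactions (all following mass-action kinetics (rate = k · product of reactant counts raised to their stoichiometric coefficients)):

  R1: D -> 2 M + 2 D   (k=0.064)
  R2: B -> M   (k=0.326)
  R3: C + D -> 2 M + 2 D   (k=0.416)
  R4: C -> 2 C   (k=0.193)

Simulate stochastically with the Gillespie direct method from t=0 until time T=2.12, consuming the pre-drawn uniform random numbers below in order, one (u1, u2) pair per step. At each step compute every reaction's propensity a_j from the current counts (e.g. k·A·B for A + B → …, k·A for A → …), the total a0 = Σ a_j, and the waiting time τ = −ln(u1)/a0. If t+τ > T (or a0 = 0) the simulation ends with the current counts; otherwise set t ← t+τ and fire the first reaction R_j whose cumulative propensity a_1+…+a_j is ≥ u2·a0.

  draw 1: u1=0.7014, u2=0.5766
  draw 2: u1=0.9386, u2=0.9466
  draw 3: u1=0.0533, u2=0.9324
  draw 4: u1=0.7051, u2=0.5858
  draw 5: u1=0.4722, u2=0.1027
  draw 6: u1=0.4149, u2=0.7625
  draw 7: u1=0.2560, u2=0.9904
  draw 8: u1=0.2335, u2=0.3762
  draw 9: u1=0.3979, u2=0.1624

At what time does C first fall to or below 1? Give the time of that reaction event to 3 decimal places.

Threshold first reached at t = 0.242

t=0.000: B=5 M=6 C=5 D=8
Draw 1: a1=0.512, a2=1.630, a3=16.640, a4=0.965, a0=19.747; τ=−ln(0.7014)/19.747=0.018 → t=0.018; u2·a0=0.5766·19.747=11.386; a1+a2=2.142 < 11.386 ≤ a1+…+a3=18.782 → R3 fires; B=5 M=8 C=4 D=9
Draw 2: a1=0.576, a2=1.630, a3=14.976, a4=0.772, a0=17.954; τ=−ln(0.9386)/17.954=0.004 → t=0.021; u2·a0=0.9466·17.954=16.995; a1+a2=2.206 < 16.995 ≤ a1+…+a3=17.182 → R3 fires; B=5 M=10 C=3 D=10
Draw 3: a1=0.640, a2=1.630, a3=12.480, a4=0.579, a0=15.329; τ=−ln(0.0533)/15.329=0.191 → t=0.213; u2·a0=0.9324·15.329=14.293; a1+a2=2.270 < 14.293 ≤ a1+…+a3=14.750 → R3 fires; B=5 M=12 C=2 D=11
Draw 4: a1=0.704, a2=1.630, a3=9.152, a4=0.386, a0=11.872; τ=−ln(0.7051)/11.872=0.029 → t=0.242; u2·a0=0.5858·11.872=6.955; a1+a2=2.334 < 6.955 ≤ a1+…+a3=11.486 → R3 fires; B=5 M=14 C=1 D=12
Draw 5: a1=0.768, a2=1.630, a3=4.992, a4=0.193, a0=7.583; τ=−ln(0.4722)/7.583=0.099 → t=0.341; u2·a0=0.1027·7.583=0.779; a1=0.768 < 0.779 ≤ a1+a2=2.398 → R2 fires; B=4 M=15 C=1 D=12
Draw 6: a1=0.768, a2=1.304, a3=4.992, a4=0.193, a0=7.257; τ=−ln(0.4149)/7.257=0.121 → t=0.462; u2·a0=0.7625·7.257=5.533; a1+a2=2.072 < 5.533 ≤ a1+…+a3=7.064 → R3 fires; B=4 M=17 C=0 D=13
Draw 7: a1=0.832, a2=1.304, a3=0.000, a4=0.000, a0=2.136; τ=−ln(0.2560)/2.136=0.638 → t=1.100; u2·a0=0.9904·2.136=2.115; a1=0.832 < 2.115 ≤ a1+a2=2.136 → R2 fires; B=3 M=18 C=0 D=13
Draw 8: a1=0.832, a2=0.978, a3=0.000, a4=0.000, a0=1.810; τ=−ln(0.2335)/1.810=0.804 → t=1.904; u2·a0=0.3762·1.810=0.681 ≤ a1=0.832 → R1 fires; B=3 M=20 C=0 D=14
Draw 9: a1=0.896, a2=0.978, a3=0.000, a4=0.000, a0=1.874; τ=−ln(0.3979)/1.874=0.492 → t=2.396 > T=2.12: stop.
C first becomes ≤ 1 when it reaches 1 at the event at t=0.242.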